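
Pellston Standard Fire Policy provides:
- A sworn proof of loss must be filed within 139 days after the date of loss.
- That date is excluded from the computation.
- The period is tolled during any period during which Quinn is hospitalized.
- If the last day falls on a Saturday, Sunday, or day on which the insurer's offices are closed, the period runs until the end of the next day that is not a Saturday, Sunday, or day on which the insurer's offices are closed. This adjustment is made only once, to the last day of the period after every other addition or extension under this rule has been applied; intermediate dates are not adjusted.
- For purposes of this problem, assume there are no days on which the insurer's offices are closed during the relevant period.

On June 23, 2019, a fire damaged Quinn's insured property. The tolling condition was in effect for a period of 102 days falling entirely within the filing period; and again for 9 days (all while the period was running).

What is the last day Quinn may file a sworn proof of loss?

139 days after June 23, 2019 is November 9, 2019.
Tolling adds 102 days: November 9, 2019 + 102 days = February 19, 2020.
Tolling adds 9 days: February 19, 2020 + 9 days = February 28, 2020.
February 28, 2020 is a Friday and not a day on which the insurer's offices are closed, so no extension applies.

February 28, 2020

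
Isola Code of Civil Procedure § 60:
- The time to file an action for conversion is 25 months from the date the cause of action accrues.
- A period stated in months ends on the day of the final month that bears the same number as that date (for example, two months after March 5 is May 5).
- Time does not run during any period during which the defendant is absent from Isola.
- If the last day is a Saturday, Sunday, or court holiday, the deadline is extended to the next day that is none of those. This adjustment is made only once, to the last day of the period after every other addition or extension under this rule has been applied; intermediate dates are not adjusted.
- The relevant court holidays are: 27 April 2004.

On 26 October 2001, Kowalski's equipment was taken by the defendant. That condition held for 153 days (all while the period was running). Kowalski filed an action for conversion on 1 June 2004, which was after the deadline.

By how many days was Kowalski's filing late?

25 months after 26 October 2001 is November 26, 2003.
Tolling adds 153 days: November 26, 2003 + 153 days = April 27, 2004.
April 27, 2004 is a listed holiday. The next qualifying day is April 28, 2004.
The deadline is April 28, 2004; from April 28, 2004 to June 1, 2004 is 34 days.

34 days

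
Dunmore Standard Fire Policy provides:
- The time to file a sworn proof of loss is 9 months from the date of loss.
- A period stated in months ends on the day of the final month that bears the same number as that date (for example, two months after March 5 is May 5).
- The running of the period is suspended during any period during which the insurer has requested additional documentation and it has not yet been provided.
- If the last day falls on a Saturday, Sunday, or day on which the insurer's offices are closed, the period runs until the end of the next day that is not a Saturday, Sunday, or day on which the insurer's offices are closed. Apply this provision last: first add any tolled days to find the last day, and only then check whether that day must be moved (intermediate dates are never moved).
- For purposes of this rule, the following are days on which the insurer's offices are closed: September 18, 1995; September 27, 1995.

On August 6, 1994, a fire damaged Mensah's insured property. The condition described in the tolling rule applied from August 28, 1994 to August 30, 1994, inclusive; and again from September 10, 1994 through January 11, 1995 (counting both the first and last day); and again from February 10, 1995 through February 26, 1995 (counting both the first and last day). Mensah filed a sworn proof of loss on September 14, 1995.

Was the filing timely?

9 months after August 6, 1994 is May 6, 1995.
From August 28, 1994 through August 30, 1994 inclusive is 3 days; tolling adds 3 days: May 6, 1995 + 3 days = May 9, 1995.
From September 10, 1994 through January 11, 1995 inclusive is 124 days; tolling adds 124 days: May 9, 1995 + 124 days = September 10, 1995.
From February 10, 1995 through February 26, 1995 inclusive is 17 days; tolling adds 17 days: September 10, 1995 + 17 days = September 27, 1995.
September 27, 1995 is a listed holiday. The next qualifying day is September 28, 1995.
The deadline is September 28, 1995; the filing on September 14, 1995 is on or before that date.

Yes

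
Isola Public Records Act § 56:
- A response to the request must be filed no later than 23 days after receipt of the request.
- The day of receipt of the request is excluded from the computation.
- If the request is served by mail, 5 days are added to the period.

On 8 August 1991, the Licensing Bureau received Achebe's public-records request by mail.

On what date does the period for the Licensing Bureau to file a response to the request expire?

September 5, 1991

23 days after 8 August 1991 is August 31, 1991.
Service was by mail, adding 5 days: August 31, 1991 + 5 days = September 5, 1991.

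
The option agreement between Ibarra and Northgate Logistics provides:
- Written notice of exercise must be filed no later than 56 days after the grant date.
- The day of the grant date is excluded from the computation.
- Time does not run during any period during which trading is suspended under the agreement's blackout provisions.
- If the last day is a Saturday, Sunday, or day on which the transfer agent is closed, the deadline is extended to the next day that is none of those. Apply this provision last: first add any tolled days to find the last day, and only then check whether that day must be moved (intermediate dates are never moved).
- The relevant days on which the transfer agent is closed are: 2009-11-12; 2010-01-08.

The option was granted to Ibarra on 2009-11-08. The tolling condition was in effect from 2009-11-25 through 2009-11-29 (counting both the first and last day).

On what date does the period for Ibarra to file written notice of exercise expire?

56 days after 2009-11-08 is January 3, 2010.
From November 25, 2009 through November 29, 2009 inclusive is 5 days; tolling adds 5 days: January 3, 2010 + 5 days = January 8, 2010.
January 8, 2010 is a listed holiday; January 9, 2010 is Saturday; January 10, 2010 is Sunday. The next qualifying day is January 11, 2010.

January 11, 2010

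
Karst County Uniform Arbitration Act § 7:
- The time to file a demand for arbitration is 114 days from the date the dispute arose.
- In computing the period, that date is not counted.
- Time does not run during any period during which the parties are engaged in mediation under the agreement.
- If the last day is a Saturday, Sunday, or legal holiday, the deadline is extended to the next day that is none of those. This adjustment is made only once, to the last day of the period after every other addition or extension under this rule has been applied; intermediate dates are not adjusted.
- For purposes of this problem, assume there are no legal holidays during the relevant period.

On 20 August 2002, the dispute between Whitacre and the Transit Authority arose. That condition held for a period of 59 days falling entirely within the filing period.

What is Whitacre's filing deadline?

114 days after 20 August 2002 is December 12, 2002.
Tolling adds 59 days: December 12, 2002 + 59 days = February 9, 2003.
February 9, 2003 is Sunday. The next qualifying day is February 10, 2003.

February 10, 2003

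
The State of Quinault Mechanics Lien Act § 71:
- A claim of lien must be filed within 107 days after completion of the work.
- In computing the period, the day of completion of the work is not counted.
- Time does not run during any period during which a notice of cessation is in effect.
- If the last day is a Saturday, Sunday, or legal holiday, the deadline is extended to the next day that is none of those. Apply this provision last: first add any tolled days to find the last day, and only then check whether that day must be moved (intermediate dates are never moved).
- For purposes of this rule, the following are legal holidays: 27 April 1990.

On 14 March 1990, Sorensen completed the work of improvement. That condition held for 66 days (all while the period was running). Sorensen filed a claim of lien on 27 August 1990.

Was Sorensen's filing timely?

Yes

107 days after 14 March 1990 is June 29, 1990.
Tolling adds 66 days: June 29, 1990 + 66 days = September 3, 1990.
September 3, 1990 is a Monday and not a legal holiday, so no extension applies.
The deadline is September 3, 1990; the filing on August 27, 1990 is on or before that date.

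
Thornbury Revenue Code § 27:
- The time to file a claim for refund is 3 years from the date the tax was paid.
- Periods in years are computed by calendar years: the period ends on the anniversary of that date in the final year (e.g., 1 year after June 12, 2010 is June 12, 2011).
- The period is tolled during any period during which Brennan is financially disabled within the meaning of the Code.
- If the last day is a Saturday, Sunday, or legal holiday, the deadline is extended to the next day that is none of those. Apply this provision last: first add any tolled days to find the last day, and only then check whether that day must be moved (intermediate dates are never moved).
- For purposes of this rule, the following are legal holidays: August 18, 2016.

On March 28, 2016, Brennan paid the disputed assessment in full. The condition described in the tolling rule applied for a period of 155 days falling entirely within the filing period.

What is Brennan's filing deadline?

3 years after March 28, 2016 is March 28, 2019.
Tolling adds 155 days: March 28, 2019 + 155 days = August 30, 2019.
August 30, 2019 is a Friday and not a legal holiday, so no extension applies.

August 30, 2019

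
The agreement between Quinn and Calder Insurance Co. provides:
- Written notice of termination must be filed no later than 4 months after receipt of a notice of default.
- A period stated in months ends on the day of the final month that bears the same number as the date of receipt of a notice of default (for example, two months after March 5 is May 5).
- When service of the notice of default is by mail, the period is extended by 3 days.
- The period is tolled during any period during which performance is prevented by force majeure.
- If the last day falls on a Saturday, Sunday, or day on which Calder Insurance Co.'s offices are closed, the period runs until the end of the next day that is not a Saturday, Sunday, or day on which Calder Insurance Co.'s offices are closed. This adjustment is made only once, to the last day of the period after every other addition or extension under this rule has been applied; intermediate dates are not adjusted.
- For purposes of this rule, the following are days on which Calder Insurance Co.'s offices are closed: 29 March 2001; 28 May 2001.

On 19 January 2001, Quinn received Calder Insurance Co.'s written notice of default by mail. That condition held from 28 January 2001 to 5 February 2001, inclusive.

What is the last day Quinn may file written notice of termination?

4 months after 19 January 2001 is May 19, 2001.
Service was by mail, adding 3 days: May 19, 2001 + 3 days = May 22, 2001.
From January 28, 2001 through February 5, 2001 inclusive is 9 days; tolling adds 9 days: May 22, 2001 + 9 days = May 31, 2001.
May 31, 2001 is a Thursday and not a day on which Calder Insurance Co.'s offices are closed, so no extension applies.

May 31, 2001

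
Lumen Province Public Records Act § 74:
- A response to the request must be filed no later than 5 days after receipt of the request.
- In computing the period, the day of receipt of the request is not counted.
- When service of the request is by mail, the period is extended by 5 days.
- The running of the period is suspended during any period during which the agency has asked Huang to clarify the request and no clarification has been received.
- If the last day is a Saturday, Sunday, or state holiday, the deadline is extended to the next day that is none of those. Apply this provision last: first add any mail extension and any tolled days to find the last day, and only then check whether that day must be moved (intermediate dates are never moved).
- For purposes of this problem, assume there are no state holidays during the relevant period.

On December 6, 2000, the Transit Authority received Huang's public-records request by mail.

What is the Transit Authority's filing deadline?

5 days after December 6, 2000 is December 11, 2000.
Service was by mail, adding 5 days: December 11, 2000 + 5 days = December 16, 2000.
December 16, 2000 is Saturday; December 17, 2000 is Sunday. The next qualifying day is December 18, 2000.

December 18, 2000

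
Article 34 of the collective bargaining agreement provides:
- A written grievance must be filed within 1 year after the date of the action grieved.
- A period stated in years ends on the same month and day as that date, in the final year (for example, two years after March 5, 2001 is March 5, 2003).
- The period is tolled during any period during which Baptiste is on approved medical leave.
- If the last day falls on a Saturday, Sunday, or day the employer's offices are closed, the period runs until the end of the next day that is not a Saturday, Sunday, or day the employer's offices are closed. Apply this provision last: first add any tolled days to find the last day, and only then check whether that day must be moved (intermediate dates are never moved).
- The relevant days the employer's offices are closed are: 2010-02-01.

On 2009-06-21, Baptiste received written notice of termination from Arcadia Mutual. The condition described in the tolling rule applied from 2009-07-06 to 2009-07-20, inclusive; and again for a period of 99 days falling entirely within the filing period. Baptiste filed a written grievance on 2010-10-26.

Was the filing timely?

No

1 year after 2009-06-21 is June 21, 2010.
From July 6, 2009 through July 20, 2009 inclusive is 15 days; tolling adds 15 days: June 21, 2010 + 15 days = July 6, 2010.
Tolling adds 99 days: July 6, 2010 + 99 days = October 13, 2010.
October 13, 2010 is a Wednesday and not a day the employer's offices are closed, so no extension applies.
The deadline is October 13, 2010; the filing on October 26, 2010 is after that date.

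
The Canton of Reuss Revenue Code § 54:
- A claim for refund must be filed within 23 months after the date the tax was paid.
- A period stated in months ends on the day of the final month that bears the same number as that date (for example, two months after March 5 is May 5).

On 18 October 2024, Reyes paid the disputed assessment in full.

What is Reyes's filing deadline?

September 18, 2026

23 months after 18 October 2024 is September 18, 2026.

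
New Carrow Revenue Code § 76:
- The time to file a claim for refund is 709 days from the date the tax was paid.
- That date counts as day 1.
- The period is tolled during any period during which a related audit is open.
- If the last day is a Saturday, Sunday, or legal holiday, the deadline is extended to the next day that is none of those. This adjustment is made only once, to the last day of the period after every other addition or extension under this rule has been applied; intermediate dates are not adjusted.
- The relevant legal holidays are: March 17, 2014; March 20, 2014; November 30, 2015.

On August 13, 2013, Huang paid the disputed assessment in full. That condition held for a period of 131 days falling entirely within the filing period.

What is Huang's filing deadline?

Counting August 13, 2013 as day 1, day 709 is July 22, 2015.
Tolling adds 131 days: July 22, 2015 + 131 days = November 30, 2015.
November 30, 2015 is a listed holiday. The next qualifying day is December 1, 2015.

December 1, 2015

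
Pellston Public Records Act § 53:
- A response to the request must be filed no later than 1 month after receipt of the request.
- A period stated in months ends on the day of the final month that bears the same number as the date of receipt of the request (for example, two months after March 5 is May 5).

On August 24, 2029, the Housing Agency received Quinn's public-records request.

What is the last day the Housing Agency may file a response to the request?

September 24, 2029

1 month after August 24, 2029 is September 24, 2029.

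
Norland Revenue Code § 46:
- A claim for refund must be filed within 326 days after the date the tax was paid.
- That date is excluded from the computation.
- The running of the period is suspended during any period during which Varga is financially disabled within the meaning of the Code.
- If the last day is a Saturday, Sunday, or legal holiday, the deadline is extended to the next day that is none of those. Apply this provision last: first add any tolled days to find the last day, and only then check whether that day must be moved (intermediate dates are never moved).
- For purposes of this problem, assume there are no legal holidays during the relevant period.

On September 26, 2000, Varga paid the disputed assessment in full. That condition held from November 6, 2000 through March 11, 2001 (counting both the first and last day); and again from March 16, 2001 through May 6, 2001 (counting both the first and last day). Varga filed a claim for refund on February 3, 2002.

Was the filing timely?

326 days after September 26, 2000 is August 18, 2001.
From November 6, 2000 through March 11, 2001 inclusive is 126 days; tolling adds 126 days: August 18, 2001 + 126 days = December 22, 2001.
From March 16, 2001 through May 6, 2001 inclusive is 52 days; tolling adds 52 days: December 22, 2001 + 52 days = February 12, 2002.
February 12, 2002 is a Tuesday and not a legal holiday, so no extension applies.
The deadline is February 12, 2002; the filing on February 3, 2002 is on or before that date.

Yes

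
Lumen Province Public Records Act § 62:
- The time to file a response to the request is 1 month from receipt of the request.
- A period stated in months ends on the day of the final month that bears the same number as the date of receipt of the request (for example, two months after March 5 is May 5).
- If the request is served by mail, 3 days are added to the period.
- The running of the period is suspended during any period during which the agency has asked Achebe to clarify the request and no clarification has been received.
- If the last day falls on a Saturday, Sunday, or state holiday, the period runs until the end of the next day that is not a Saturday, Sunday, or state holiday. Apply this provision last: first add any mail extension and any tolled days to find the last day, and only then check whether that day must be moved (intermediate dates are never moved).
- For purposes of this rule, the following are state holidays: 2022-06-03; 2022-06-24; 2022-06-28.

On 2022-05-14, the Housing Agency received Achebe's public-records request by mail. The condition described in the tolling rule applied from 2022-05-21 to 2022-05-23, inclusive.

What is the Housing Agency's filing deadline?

June 20, 2022

1 month after 2022-05-14 is June 14, 2022.
Service was by mail, adding 3 days: June 14, 2022 + 3 days = June 17, 2022.
From May 21, 2022 through May 23, 2022 inclusive is 3 days; tolling adds 3 days: June 17, 2022 + 3 days = June 20, 2022.
June 20, 2022 is a Monday and not a state holiday, so no extension applies.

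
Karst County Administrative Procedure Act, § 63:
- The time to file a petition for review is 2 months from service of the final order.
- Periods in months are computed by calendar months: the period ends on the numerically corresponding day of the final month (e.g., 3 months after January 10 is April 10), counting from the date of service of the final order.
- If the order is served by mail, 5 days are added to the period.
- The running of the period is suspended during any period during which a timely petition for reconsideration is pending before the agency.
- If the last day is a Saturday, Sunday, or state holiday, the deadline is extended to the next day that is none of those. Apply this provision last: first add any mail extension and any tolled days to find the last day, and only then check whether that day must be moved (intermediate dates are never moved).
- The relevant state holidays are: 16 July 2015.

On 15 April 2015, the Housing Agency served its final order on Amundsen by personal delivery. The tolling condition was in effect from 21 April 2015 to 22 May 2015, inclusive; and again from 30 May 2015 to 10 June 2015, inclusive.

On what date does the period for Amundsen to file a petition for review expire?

July 29, 2015

2 months after 15 April 2015 is June 15, 2015.
Service was not by mail, so no mail extension applies.
From April 21, 2015 through May 22, 2015 inclusive is 32 days; tolling adds 32 days: June 15, 2015 + 32 days = July 17, 2015.
From May 30, 2015 through June 10, 2015 inclusive is 12 days; tolling adds 12 days: July 17, 2015 + 12 days = July 29, 2015.
July 29, 2015 is a Wednesday and not a state holiday, so no extension applies.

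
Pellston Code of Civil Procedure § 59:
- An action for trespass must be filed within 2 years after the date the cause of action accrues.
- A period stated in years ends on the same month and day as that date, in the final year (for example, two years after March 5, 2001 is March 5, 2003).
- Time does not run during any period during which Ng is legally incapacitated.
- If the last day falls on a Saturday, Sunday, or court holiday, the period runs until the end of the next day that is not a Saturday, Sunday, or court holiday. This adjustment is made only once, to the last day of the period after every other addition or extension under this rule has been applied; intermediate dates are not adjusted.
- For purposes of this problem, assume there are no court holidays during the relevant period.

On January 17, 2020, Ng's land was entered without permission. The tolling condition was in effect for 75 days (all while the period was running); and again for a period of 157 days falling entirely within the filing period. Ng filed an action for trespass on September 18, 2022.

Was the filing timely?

2 years after January 17, 2020 is January 17, 2022.
Tolling adds 75 days: January 17, 2022 + 75 days = April 2, 2022.
Tolling adds 157 days: April 2, 2022 + 157 days = September 6, 2022.
September 6, 2022 is a Tuesday and not a court holiday, so no extension applies.
The deadline is September 6, 2022; the filing on September 18, 2022 is after that date.

No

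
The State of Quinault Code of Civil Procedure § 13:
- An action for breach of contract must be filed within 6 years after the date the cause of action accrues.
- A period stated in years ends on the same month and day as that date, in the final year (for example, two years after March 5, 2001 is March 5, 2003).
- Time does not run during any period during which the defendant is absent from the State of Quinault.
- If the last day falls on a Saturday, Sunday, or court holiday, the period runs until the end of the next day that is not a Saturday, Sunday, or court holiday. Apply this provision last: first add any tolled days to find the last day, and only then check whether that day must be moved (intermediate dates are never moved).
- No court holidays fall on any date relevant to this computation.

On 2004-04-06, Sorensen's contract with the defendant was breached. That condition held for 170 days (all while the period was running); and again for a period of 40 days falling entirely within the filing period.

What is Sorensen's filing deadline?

November 2, 2010

6 years after 2004-04-06 is April 6, 2010.
Tolling adds 170 days: April 6, 2010 + 170 days = September 23, 2010.
Tolling adds 40 days: September 23, 2010 + 40 days = November 2, 2010.
November 2, 2010 is a Tuesday and not a court holiday, so no extension applies.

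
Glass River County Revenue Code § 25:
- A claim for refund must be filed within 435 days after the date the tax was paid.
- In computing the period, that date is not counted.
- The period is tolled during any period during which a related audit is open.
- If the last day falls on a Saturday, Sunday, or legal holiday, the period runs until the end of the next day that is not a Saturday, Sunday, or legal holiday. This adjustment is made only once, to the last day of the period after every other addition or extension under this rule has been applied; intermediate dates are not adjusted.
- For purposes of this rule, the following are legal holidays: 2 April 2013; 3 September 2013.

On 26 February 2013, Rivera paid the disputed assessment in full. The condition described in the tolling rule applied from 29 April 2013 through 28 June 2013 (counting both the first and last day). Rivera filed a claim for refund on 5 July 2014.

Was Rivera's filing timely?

435 days after 26 February 2013 is May 7, 2014.
From April 29, 2013 through June 28, 2013 inclusive is 61 days; tolling adds 61 days: May 7, 2014 + 61 days = July 7, 2014.
July 7, 2014 is a Monday and not a legal holiday, so no extension applies.
The deadline is July 7, 2014; the filing on July 5, 2014 is on or before that date.

Yes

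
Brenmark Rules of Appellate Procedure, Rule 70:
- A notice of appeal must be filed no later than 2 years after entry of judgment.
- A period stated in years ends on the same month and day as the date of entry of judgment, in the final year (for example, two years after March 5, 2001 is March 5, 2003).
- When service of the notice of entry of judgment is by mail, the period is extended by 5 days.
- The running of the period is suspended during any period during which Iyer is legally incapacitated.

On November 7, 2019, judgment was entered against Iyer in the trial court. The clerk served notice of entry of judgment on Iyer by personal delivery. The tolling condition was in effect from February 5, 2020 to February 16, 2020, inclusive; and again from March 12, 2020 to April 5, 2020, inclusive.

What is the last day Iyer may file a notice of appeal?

2 years after November 7, 2019 is November 7, 2021.
Service was not by mail, so no mail extension applies.
From February 5, 2020 through February 16, 2020 inclusive is 12 days; tolling adds 12 days: November 7, 2021 + 12 days = November 19, 2021.
From March 12, 2020 through April 5, 2020 inclusive is 25 days; tolling adds 25 days: November 19, 2021 + 25 days = December 14, 2021.

December 14, 2021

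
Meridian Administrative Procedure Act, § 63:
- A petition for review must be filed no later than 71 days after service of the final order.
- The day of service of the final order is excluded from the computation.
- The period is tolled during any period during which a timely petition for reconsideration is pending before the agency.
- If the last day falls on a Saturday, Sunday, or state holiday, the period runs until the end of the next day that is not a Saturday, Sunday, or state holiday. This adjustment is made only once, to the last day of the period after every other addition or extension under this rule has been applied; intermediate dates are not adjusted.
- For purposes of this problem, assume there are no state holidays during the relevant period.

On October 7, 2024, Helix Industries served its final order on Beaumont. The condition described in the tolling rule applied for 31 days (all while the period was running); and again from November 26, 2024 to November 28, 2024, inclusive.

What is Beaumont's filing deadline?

January 20, 2025

71 days after October 7, 2024 is December 17, 2024.
Tolling adds 31 days: December 17, 2024 + 31 days = January 17, 2025.
From November 26, 2024 through November 28, 2024 inclusive is 3 days; tolling adds 3 days: January 17, 2025 + 3 days = January 20, 2025.
January 20, 2025 is a Monday and not a state holiday, so no extension applies.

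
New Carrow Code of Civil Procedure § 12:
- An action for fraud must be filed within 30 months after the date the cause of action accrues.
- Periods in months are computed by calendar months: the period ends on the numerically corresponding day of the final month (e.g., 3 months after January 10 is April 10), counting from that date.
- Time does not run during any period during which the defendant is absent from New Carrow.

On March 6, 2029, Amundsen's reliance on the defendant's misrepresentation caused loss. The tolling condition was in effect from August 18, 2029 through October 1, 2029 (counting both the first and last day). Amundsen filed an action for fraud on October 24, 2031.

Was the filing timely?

30 months after March 6, 2029 is September 6, 2031.
From August 18, 2029 through October 1, 2029 inclusive is 45 days; tolling adds 45 days: September 6, 2031 + 45 days = October 21, 2031.
The deadline is October 21, 2031; the filing on October 24, 2031 is after that date.

No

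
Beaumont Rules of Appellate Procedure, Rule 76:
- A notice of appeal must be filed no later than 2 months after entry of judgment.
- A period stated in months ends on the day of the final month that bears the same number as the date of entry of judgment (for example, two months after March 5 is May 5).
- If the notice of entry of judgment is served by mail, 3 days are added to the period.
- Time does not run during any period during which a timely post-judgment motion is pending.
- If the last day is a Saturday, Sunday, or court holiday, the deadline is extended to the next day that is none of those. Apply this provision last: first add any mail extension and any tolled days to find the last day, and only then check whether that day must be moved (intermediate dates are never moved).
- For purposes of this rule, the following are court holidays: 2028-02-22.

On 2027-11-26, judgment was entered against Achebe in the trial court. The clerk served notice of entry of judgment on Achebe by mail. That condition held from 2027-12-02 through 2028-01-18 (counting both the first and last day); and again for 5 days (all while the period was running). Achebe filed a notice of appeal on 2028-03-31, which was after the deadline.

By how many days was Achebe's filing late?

9 days

2 months after 2027-11-26 is January 26, 2028.
Service was by mail, adding 3 days: January 26, 2028 + 3 days = January 29, 2028.
From December 2, 2027 through January 18, 2028 inclusive is 48 days; tolling adds 48 days: January 29, 2028 + 48 days = March 17, 2028.
Tolling adds 5 days: March 17, 2028 + 5 days = March 22, 2028.
March 22, 2028 is a Wednesday and not a court holiday, so no extension applies.
The deadline is March 22, 2028; from March 22, 2028 to March 31, 2028 is 9 days.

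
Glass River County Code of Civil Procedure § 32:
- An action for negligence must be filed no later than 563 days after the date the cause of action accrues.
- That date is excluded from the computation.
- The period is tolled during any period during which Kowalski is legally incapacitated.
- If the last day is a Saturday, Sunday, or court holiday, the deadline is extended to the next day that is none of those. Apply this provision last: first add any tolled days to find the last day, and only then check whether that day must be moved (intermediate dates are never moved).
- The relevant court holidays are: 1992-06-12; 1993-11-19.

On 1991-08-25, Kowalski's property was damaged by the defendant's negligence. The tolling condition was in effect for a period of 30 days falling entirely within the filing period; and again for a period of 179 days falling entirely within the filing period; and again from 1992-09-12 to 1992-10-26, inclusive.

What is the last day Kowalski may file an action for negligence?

563 days after 1991-08-25 is March 10, 1993.
Tolling adds 30 days: March 10, 1993 + 30 days = April 9, 1993.
Tolling adds 179 days: April 9, 1993 + 179 days = October 5, 1993.
From September 12, 1992 through October 26, 1992 inclusive is 45 days; tolling adds 45 days: October 5, 1993 + 45 days = November 19, 1993.
November 19, 1993 is a listed holiday; November 20, 1993 is Saturday; November 21, 1993 is Sunday. The next qualifying day is November 22, 1993.

November 22, 1993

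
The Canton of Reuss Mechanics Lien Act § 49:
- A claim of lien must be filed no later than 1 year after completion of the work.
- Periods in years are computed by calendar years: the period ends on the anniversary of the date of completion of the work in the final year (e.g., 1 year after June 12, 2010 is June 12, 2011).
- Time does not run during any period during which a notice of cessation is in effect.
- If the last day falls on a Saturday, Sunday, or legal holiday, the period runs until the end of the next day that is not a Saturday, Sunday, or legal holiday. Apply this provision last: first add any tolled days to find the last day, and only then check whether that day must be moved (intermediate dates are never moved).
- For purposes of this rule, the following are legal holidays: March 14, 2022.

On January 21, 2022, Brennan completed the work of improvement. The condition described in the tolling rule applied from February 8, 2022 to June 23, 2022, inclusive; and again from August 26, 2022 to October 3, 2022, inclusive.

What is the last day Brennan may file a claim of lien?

1 year after January 21, 2022 is January 21, 2023.
From February 8, 2022 through June 23, 2022 inclusive is 136 days; tolling adds 136 days: January 21, 2023 + 136 days = June 6, 2023.
From August 26, 2022 through October 3, 2022 inclusive is 39 days; tolling adds 39 days: June 6, 2023 + 39 days = July 15, 2023.
July 15, 2023 is Saturday; July 16, 2023 is Sunday. The next qualifying day is July 17, 2023.

July 17, 2023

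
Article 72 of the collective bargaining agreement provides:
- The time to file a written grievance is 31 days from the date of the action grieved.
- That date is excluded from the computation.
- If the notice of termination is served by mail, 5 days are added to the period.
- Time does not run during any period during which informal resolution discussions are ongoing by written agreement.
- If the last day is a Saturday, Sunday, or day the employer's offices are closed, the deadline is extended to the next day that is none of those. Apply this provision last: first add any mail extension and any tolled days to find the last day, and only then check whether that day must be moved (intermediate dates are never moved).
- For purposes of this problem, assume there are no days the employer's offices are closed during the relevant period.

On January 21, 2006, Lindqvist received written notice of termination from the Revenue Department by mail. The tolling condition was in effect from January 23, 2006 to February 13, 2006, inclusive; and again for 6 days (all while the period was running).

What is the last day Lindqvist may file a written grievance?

31 days after January 21, 2006 is February 21, 2006.
Service was by mail, adding 5 days: February 21, 2006 + 5 days = February 26, 2006.
From January 23, 2006 through February 13, 2006 inclusive is 22 days; tolling adds 22 days: February 26, 2006 + 22 days = March 20, 2006.
Tolling adds 6 days: March 20, 2006 + 6 days = March 26, 2006.
March 26, 2006 is Sunday. The next qualifying day is March 27, 2006.

March 27, 2006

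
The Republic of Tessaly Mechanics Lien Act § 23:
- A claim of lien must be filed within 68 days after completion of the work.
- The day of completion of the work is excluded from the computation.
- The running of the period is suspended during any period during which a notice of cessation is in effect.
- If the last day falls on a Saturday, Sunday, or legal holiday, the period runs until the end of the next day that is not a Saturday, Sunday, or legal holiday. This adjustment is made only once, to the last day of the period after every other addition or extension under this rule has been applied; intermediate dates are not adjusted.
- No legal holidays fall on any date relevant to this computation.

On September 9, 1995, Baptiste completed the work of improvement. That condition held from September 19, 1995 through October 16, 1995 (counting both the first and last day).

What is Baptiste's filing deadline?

68 days after September 9, 1995 is November 16, 1995.
From September 19, 1995 through October 16, 1995 inclusive is 28 days; tolling adds 28 days: November 16, 1995 + 28 days = December 14, 1995.
December 14, 1995 is a Thursday and not a legal holiday, so no extension applies.

December 14, 1995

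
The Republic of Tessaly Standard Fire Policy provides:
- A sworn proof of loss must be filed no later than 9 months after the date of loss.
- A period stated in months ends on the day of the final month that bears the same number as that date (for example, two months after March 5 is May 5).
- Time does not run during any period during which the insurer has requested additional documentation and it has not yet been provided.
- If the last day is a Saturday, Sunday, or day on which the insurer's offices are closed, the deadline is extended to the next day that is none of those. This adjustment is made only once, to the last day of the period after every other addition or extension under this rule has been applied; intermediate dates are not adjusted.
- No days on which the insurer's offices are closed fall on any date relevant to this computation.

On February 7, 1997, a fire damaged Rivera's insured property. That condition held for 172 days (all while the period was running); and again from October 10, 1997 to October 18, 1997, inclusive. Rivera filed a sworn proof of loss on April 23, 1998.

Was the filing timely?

9 months after February 7, 1997 is November 7, 1997.
Tolling adds 172 days: November 7, 1997 + 172 days = April 28, 1998.
From October 10, 1997 through October 18, 1997 inclusive is 9 days; tolling adds 9 days: April 28, 1998 + 9 days = May 7, 1998.
May 7, 1998 is a Thursday and not a day on which the insurer's offices are closed, so no extension applies.
The deadline is May 7, 1998; the filing on April 23, 1998 is on or before that date.

Yes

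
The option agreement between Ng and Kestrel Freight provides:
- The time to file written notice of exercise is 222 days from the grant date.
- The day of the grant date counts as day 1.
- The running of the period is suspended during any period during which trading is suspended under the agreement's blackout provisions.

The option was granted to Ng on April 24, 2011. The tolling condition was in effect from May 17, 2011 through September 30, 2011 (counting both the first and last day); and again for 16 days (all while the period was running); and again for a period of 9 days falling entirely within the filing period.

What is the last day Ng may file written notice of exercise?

May 11, 2012

Counting April 24, 2011 as day 1, day 222 is December 1, 2011.
From May 17, 2011 through September 30, 2011 inclusive is 137 days; tolling adds 137 days: December 1, 2011 + 137 days = April 16, 2012.
Tolling adds 16 days: April 16, 2012 + 16 days = May 2, 2012.
Tolling adds 9 days: May 2, 2012 + 9 days = May 11, 2012.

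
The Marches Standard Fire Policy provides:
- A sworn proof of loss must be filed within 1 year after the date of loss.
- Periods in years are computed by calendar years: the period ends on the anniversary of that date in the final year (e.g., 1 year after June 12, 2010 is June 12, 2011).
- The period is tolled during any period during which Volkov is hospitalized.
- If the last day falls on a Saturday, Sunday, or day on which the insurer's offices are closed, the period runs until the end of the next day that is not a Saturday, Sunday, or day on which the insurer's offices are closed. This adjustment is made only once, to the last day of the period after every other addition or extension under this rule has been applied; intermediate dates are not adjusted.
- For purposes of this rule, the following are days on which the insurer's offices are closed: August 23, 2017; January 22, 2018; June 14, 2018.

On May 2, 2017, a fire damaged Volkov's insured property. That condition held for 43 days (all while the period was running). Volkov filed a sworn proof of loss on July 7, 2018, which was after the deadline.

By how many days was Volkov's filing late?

22 days

1 year after May 2, 2017 is May 2, 2018.
Tolling adds 43 days: May 2, 2018 + 43 days = June 14, 2018.
June 14, 2018 is a listed holiday. The next qualifying day is June 15, 2018.
The deadline is June 15, 2018; from June 15, 2018 to July 7, 2018 is 22 days.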